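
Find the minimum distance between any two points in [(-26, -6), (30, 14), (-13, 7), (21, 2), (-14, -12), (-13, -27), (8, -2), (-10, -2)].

Computing all pairwise distances among 8 points:

d((-26, -6), (30, 14)) = 59.4643
d((-26, -6), (-13, 7)) = 18.3848
d((-26, -6), (21, 2)) = 47.676
d((-26, -6), (-14, -12)) = 13.4164
d((-26, -6), (-13, -27)) = 24.6982
d((-26, -6), (8, -2)) = 34.2345
d((-26, -6), (-10, -2)) = 16.4924
d((30, 14), (-13, 7)) = 43.566
d((30, 14), (21, 2)) = 15.0
d((30, 14), (-14, -12)) = 51.1077
d((30, 14), (-13, -27)) = 59.4138
d((30, 14), (8, -2)) = 27.2029
d((30, 14), (-10, -2)) = 43.0813
d((-13, 7), (21, 2)) = 34.3657
d((-13, 7), (-14, -12)) = 19.0263
d((-13, 7), (-13, -27)) = 34.0
d((-13, 7), (8, -2)) = 22.8473
d((-13, 7), (-10, -2)) = 9.4868 <-- minimum
d((21, 2), (-14, -12)) = 37.6962
d((21, 2), (-13, -27)) = 44.6878
d((21, 2), (8, -2)) = 13.6015
d((21, 2), (-10, -2)) = 31.257
d((-14, -12), (-13, -27)) = 15.0333
d((-14, -12), (8, -2)) = 24.1661
d((-14, -12), (-10, -2)) = 10.7703
d((-13, -27), (8, -2)) = 32.6497
d((-13, -27), (-10, -2)) = 25.1794
d((8, -2), (-10, -2)) = 18.0

Closest pair: (-13, 7) and (-10, -2) with distance 9.4868

The closest pair is (-13, 7) and (-10, -2) with Euclidean distance 9.4868. For 8 points, brute-force pairwise comparison is shown above. For large n, the divide-and-conquer algorithm (sort by x, recurse on halves, check the dividing strip) achieves O(n log n).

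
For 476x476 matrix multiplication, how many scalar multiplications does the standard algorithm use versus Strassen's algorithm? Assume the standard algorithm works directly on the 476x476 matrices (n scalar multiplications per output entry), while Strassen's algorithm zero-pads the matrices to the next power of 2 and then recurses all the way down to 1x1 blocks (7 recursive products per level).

Matrix multiplication for 476x476 matrices:

Strassen's algorithm requires power-of-2 dimensions. Pad 476x476 to 512x512 (next power of 2).

Standard algorithm: 476^3 = 107850176 multiplications
Strassen's algorithm: 7^(log2(512)) = 7^9 = 40353607 multiplications
Savings: 107850176 - 40353607 = 67496569 multiplications

Standard: 107850176 multiplications (476^3). Strassen: 40353607 multiplications (7^9, after padding to 512x512). Strassen reduces 8 recursive multiplications to 7 at each level.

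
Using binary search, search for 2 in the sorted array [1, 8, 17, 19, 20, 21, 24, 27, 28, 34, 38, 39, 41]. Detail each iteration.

Binary search for 2 in [1, 8, 17, 19, 20, 21, 24, 27, 28, 34, 38, 39, 41]:

lo=0, hi=12, mid=6, arr[mid]=24 -> 24 > 2, search left half
lo=0, hi=5, mid=2, arr[mid]=17 -> 17 > 2, search left half
lo=0, hi=1, mid=0, arr[mid]=1 -> 1 < 2, search right half
lo=1, hi=1, mid=1, arr[mid]=8 -> 8 > 2, search left half
lo=1 > hi=0, target 2 not found

Binary search determines that 2 is not in the array after 4 comparisons. The search space was exhausted without finding the target.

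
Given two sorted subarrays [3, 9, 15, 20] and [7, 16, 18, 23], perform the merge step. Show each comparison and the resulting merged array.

Merging process:

Compare 3 vs 7: take 3 from left. Merged: [3]
Compare 9 vs 7: take 7 from right. Merged: [3, 7]
Compare 9 vs 16: take 9 from left. Merged: [3, 7, 9]
Compare 15 vs 16: take 15 from left. Merged: [3, 7, 9, 15]
Compare 20 vs 16: take 16 from right. Merged: [3, 7, 9, 15, 16]
Compare 20 vs 18: take 18 from right. Merged: [3, 7, 9, 15, 16, 18]
Compare 20 vs 23: take 20 from left. Merged: [3, 7, 9, 15, 16, 18, 20]
Append remaining from right: [23]. Merged: [3, 7, 9, 15, 16, 18, 20, 23]

Final merged array: [3, 7, 9, 15, 16, 18, 20, 23]
Total comparisons: 7

The merged array is [3, 7, 9, 15, 16, 18, 20, 23], requiring 7 comparisons. The merge step runs in O(n) time where n is the total number of elements.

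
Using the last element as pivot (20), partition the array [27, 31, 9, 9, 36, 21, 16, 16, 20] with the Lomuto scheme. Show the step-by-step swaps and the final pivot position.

Lomuto partition with pivot = 20:

Initial array: [27, 31, 9, 9, 36, 21, 16, 16, 20]

arr[0]=27 > 20: no swap
arr[1]=31 > 20: no swap
arr[2]=9 <= 20: swap with position 0, array becomes [9, 31, 27, 9, 36, 21, 16, 16, 20]
arr[3]=9 <= 20: swap with position 1, array becomes [9, 9, 27, 31, 36, 21, 16, 16, 20]
arr[4]=36 > 20: no swap
arr[5]=21 > 20: no swap
arr[6]=16 <= 20: swap with position 2, array becomes [9, 9, 16, 31, 36, 21, 27, 16, 20]
arr[7]=16 <= 20: swap with position 3, array becomes [9, 9, 16, 16, 36, 21, 27, 31, 20]

Place pivot at position 4: [9, 9, 16, 16, 20, 21, 27, 31, 36]
Pivot position: 4

After partitioning with pivot 20, the array becomes [9, 9, 16, 16, 20, 21, 27, 31, 36]. The pivot is placed at index 4. All elements to the left of the pivot are <= 20, and all elements to the right are > 20.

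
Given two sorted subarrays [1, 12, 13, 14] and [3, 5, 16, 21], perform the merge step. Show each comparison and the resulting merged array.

Merging process:

Compare 1 vs 3: take 1 from left. Merged: [1]
Compare 12 vs 3: take 3 from right. Merged: [1, 3]
Compare 12 vs 5: take 5 from right. Merged: [1, 3, 5]
Compare 12 vs 16: take 12 from left. Merged: [1, 3, 5, 12]
Compare 13 vs 16: take 13 from left. Merged: [1, 3, 5, 12, 13]
Compare 14 vs 16: take 14 from left. Merged: [1, 3, 5, 12, 13, 14]
Append remaining from right: [16, 21]. Merged: [1, 3, 5, 12, 13, 14, 16, 21]

Final merged array: [1, 3, 5, 12, 13, 14, 16, 21]
Total comparisons: 6

The merged array is [1, 3, 5, 12, 13, 14, 16, 21], requiring 6 comparisons. The merge step runs in O(n) time where n is the total number of elements.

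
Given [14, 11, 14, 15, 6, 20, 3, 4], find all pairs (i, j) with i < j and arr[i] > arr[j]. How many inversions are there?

Finding inversions in [14, 11, 14, 15, 6, 20, 3, 4]:

(0, 1): arr[0]=14 > arr[1]=11
(0, 4): arr[0]=14 > arr[4]=6
(0, 6): arr[0]=14 > arr[6]=3
(0, 7): arr[0]=14 > arr[7]=4
(1, 4): arr[1]=11 > arr[4]=6
(1, 6): arr[1]=11 > arr[6]=3
(1, 7): arr[1]=11 > arr[7]=4
(2, 4): arr[2]=14 > arr[4]=6
(2, 6): arr[2]=14 > arr[6]=3
(2, 7): arr[2]=14 > arr[7]=4
(3, 4): arr[3]=15 > arr[4]=6
(3, 6): arr[3]=15 > arr[6]=3
(3, 7): arr[3]=15 > arr[7]=4
(4, 6): arr[4]=6 > arr[6]=3
(4, 7): arr[4]=6 > arr[7]=4
(5, 6): arr[5]=20 > arr[6]=3
(5, 7): arr[5]=20 > arr[7]=4

Total inversions: 17

The array has 17 inversion(s): (0,1), (0,4), (0,6), (0,7), (1,4), (1,6), (1,7), (2,4), (2,6), (2,7), (3,4), (3,6), (3,7), (4,6), (4,7), (5,6), (5,7). Each pair (i,j) satisfies i < j and arr[i] > arr[j].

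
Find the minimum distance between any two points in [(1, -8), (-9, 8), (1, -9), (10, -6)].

Computing all pairwise distances among 4 points:

d((1, -8), (-9, 8)) = 18.868
d((1, -8), (1, -9)) = 1.0 <-- minimum
d((1, -8), (10, -6)) = 9.2195
d((-9, 8), (1, -9)) = 19.7231
d((-9, 8), (10, -6)) = 23.6008
d((1, -9), (10, -6)) = 9.4868

Closest pair: (1, -8) and (1, -9) with distance 1.0

The closest pair is (1, -8) and (1, -9) with Euclidean distance 1.0. For 4 points, brute-force pairwise comparison is shown above. For large n, the divide-and-conquer algorithm (sort by x, recurse on halves, check the dividing strip) achieves O(n log n).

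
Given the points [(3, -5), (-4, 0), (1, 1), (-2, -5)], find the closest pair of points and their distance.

Computing all pairwise distances among 4 points:

d((3, -5), (-4, 0)) = 8.6023
d((3, -5), (1, 1)) = 6.3246
d((3, -5), (-2, -5)) = 5.0 <-- minimum
d((-4, 0), (1, 1)) = 5.099
d((-4, 0), (-2, -5)) = 5.3852
d((1, 1), (-2, -5)) = 6.7082

Closest pair: (3, -5) and (-2, -5) with distance 5.0

The closest pair is (3, -5) and (-2, -5) with Euclidean distance 5.0. For 4 points, brute-force pairwise comparison is shown above. For large n, the divide-and-conquer algorithm (sort by x, recurse on halves, check the dividing strip) achieves O(n log n).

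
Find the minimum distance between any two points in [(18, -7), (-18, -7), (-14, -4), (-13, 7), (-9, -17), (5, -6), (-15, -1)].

Computing all pairwise distances among 7 points:

d((18, -7), (-18, -7)) = 36.0
d((18, -7), (-14, -4)) = 32.1403
d((18, -7), (-13, 7)) = 34.0147
d((18, -7), (-9, -17)) = 28.7924
d((18, -7), (5, -6)) = 13.0384
d((18, -7), (-15, -1)) = 33.541
d((-18, -7), (-14, -4)) = 5.0
d((-18, -7), (-13, 7)) = 14.8661
d((-18, -7), (-9, -17)) = 13.4536
d((-18, -7), (5, -6)) = 23.0217
d((-18, -7), (-15, -1)) = 6.7082
d((-14, -4), (-13, 7)) = 11.0454
d((-14, -4), (-9, -17)) = 13.9284
d((-14, -4), (5, -6)) = 19.105
d((-14, -4), (-15, -1)) = 3.1623 <-- minimum
d((-13, 7), (-9, -17)) = 24.3311
d((-13, 7), (5, -6)) = 22.2036
d((-13, 7), (-15, -1)) = 8.2462
d((-9, -17), (5, -6)) = 17.8045
d((-9, -17), (-15, -1)) = 17.088
d((5, -6), (-15, -1)) = 20.6155

Closest pair: (-14, -4) and (-15, -1) with distance 3.1623

The closest pair is (-14, -4) and (-15, -1) with Euclidean distance 3.1623. For 7 points, brute-force pairwise comparison is shown above. For large n, the divide-and-conquer algorithm (sort by x, recurse on halves, check the dividing strip) achieves O(n log n).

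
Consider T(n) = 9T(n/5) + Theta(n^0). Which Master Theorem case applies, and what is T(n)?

Master Theorem for T(n) = 9T(n/5) + O(n^0):

a = 9, b = 5, c = 0
log_b(a) = log_5(9) = 1.3652

Case 1: c = 0 < log_5(9) = 1.3652
T(n) = O(n^(log_5 9))

For T(n) = 9T(n/5) + O(n^0): log_5(9) = 1.3652. This is Case 1 of the Master Theorem (c < log_b(a), work dominated by leaves), giving O(n^(log_5 9)).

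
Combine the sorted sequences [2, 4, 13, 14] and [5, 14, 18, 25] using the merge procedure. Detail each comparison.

Merging process:

Compare 2 vs 5: take 2 from left. Merged: [2]
Compare 4 vs 5: take 4 from left. Merged: [2, 4]
Compare 13 vs 5: take 5 from right. Merged: [2, 4, 5]
Compare 13 vs 14: take 13 from left. Merged: [2, 4, 5, 13]
Compare 14 vs 14: take 14 from left. Merged: [2, 4, 5, 13, 14]
Append remaining from right: [14, 18, 25]. Merged: [2, 4, 5, 13, 14, 14, 18, 25]

Final merged array: [2, 4, 5, 13, 14, 14, 18, 25]
Total comparisons: 5

The merged array is [2, 4, 5, 13, 14, 14, 18, 25], requiring 5 comparisons. The merge step runs in O(n) time where n is the total number of elements.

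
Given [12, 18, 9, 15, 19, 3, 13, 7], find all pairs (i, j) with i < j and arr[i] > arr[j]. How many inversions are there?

Finding inversions in [12, 18, 9, 15, 19, 3, 13, 7]:

(0, 2): arr[0]=12 > arr[2]=9
(0, 5): arr[0]=12 > arr[5]=3
(0, 7): arr[0]=12 > arr[7]=7
(1, 2): arr[1]=18 > arr[2]=9
(1, 3): arr[1]=18 > arr[3]=15
(1, 5): arr[1]=18 > arr[5]=3
(1, 6): arr[1]=18 > arr[6]=13
(1, 7): arr[1]=18 > arr[7]=7
(2, 5): arr[2]=9 > arr[5]=3
(2, 7): arr[2]=9 > arr[7]=7
(3, 5): arr[3]=15 > arr[5]=3
(3, 6): arr[3]=15 > arr[6]=13
(3, 7): arr[3]=15 > arr[7]=7
(4, 5): arr[4]=19 > arr[5]=3
(4, 6): arr[4]=19 > arr[6]=13
(4, 7): arr[4]=19 > arr[7]=7
(6, 7): arr[6]=13 > arr[7]=7

Total inversions: 17

The array has 17 inversion(s): (0,2), (0,5), (0,7), (1,2), (1,3), (1,5), (1,6), (1,7), (2,5), (2,7), (3,5), (3,6), (3,7), (4,5), (4,6), (4,7), (6,7). Each pair (i,j) satisfies i < j and arr[i] > arr[j].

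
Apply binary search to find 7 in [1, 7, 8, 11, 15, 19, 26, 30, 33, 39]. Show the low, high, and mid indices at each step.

Binary search for 7 in [1, 7, 8, 11, 15, 19, 26, 30, 33, 39]:

lo=0, hi=9, mid=4, arr[mid]=15 -> 15 > 7, search left half
lo=0, hi=3, mid=1, arr[mid]=7 -> Found target at index 1!

Binary search finds 7 at index 1 after 2 comparisons. The search repeatedly halves the search space by comparing with the middle element.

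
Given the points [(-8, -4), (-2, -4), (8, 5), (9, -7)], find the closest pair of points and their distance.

Computing all pairwise distances among 4 points:

d((-8, -4), (-2, -4)) = 6.0 <-- minimum
d((-8, -4), (8, 5)) = 18.3576
d((-8, -4), (9, -7)) = 17.2627
d((-2, -4), (8, 5)) = 13.4536
d((-2, -4), (9, -7)) = 11.4018
d((8, 5), (9, -7)) = 12.0416

Closest pair: (-8, -4) and (-2, -4) with distance 6.0

The closest pair is (-8, -4) and (-2, -4) with Euclidean distance 6.0. For 4 points, brute-force pairwise comparison is shown above. For large n, the divide-and-conquer algorithm (sort by x, recurse on halves, check the dividing strip) achieves O(n log n).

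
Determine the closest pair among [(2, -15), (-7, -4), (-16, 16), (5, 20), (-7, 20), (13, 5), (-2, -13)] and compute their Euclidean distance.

Computing all pairwise distances among 7 points:

d((2, -15), (-7, -4)) = 14.2127
d((2, -15), (-16, 16)) = 35.8469
d((2, -15), (5, 20)) = 35.1283
d((2, -15), (-7, 20)) = 36.1386
d((2, -15), (13, 5)) = 22.8254
d((2, -15), (-2, -13)) = 4.4721 <-- minimum
d((-7, -4), (-16, 16)) = 21.9317
d((-7, -4), (5, 20)) = 26.8328
d((-7, -4), (-7, 20)) = 24.0
d((-7, -4), (13, 5)) = 21.9317
d((-7, -4), (-2, -13)) = 10.2956
d((-16, 16), (5, 20)) = 21.3776
d((-16, 16), (-7, 20)) = 9.8489
d((-16, 16), (13, 5)) = 31.0161
d((-16, 16), (-2, -13)) = 32.2025
d((5, 20), (-7, 20)) = 12.0
d((5, 20), (13, 5)) = 17.0
d((5, 20), (-2, -13)) = 33.7343
d((-7, 20), (13, 5)) = 25.0
d((-7, 20), (-2, -13)) = 33.3766
d((13, 5), (-2, -13)) = 23.4307

Closest pair: (2, -15) and (-2, -13) with distance 4.4721

The closest pair is (2, -15) and (-2, -13) with Euclidean distance 4.4721. For 7 points, brute-force pairwise comparison is shown above. For large n, the divide-and-conquer algorithm (sort by x, recurse on halves, check the dividing strip) achieves O(n log n).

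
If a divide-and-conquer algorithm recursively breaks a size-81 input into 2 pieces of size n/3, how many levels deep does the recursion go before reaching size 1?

For divide and conquer with division factor 3:

Problem sizes at each level:
Level 0: 81
Level 1: 27
Level 2: 9
Level 3: 3
Level 4: 1

The root is level 0 and the size-1 base case is level 4 (the tree spans levels 0 through 4, i.e. 5 levels counting the root), so the depth is the number of divisions: log_3(81) = 4

The recursion tree depth is log_3(81) = 4. At each level, the problem size is divided by 3, so it takes 4 divisions to reduce to a base case of size 1. The algorithm makes 2 recursive calls at each level.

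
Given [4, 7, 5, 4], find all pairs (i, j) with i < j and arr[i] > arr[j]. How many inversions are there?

Finding inversions in [4, 7, 5, 4]:

(1, 2): arr[1]=7 > arr[2]=5
(1, 3): arr[1]=7 > arr[3]=4
(2, 3): arr[2]=5 > arr[3]=4

Total inversions: 3

The array has 3 inversion(s): (1,2), (1,3), (2,3). Each pair (i,j) satisfies i < j and arr[i] > arr[j].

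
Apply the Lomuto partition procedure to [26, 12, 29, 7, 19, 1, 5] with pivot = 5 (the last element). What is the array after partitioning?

Lomuto partition with pivot = 5:

Initial array: [26, 12, 29, 7, 19, 1, 5]

arr[0]=26 > 5: no swap
arr[1]=12 > 5: no swap
arr[2]=29 > 5: no swap
arr[3]=7 > 5: no swap
arr[4]=19 > 5: no swap
arr[5]=1 <= 5: swap with position 0, array becomes [1, 12, 29, 7, 19, 26, 5]

Place pivot at position 1: [1, 5, 29, 7, 19, 26, 12]
Pivot position: 1

After partitioning with pivot 5, the array becomes [1, 5, 29, 7, 19, 26, 12]. The pivot is placed at index 1. All elements to the left of the pivot are <= 5, and all elements to the right are > 5.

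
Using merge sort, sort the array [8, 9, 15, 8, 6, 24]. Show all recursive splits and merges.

Merge sort trace:

Split: [8, 9, 15, 8, 6, 24] -> [8, 9, 15] and [8, 6, 24]
  Split: [8, 9, 15] -> [8] and [9, 15]
    Split: [9, 15] -> [9] and [15]
    Merge: [9] + [15] -> [9, 15]
  Merge: [8] + [9, 15] -> [8, 9, 15]
  Split: [8, 6, 24] -> [8] and [6, 24]
    Split: [6, 24] -> [6] and [24]
    Merge: [6] + [24] -> [6, 24]
  Merge: [8] + [6, 24] -> [6, 8, 24]
Merge: [8, 9, 15] + [6, 8, 24] -> [6, 8, 8, 9, 15, 24]

Final sorted array: [6, 8, 8, 9, 15, 24]

The merge sort proceeds by recursively splitting the array and merging sorted halves.
After all merges, the sorted array is [6, 8, 8, 9, 15, 24].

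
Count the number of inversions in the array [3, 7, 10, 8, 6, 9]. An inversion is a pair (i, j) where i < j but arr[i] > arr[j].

Finding inversions in [3, 7, 10, 8, 6, 9]:

(1, 4): arr[1]=7 > arr[4]=6
(2, 3): arr[2]=10 > arr[3]=8
(2, 4): arr[2]=10 > arr[4]=6
(2, 5): arr[2]=10 > arr[5]=9
(3, 4): arr[3]=8 > arr[4]=6

Total inversions: 5

The array has 5 inversion(s): (1,4), (2,3), (2,4), (2,5), (3,4). Each pair (i,j) satisfies i < j and arr[i] > arr[j].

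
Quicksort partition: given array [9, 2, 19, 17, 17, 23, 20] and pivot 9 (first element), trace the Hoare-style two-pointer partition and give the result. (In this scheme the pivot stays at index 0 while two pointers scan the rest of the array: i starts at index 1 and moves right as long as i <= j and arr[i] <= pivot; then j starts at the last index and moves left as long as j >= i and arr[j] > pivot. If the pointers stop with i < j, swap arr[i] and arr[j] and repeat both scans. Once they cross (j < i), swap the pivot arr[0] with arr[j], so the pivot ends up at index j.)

Hoare-style two-pointer partition with pivot = 9:

Initial array: [9, 2, 19, 17, 17, 23, 20]

Pointers start at i = 1, j = 6.
i ends at 2, j ends at 1: the pointers have crossed (j < i), so scanning stops.

Swap pivot arr[0] with arr[1] to place pivot at position 1: [2, 9, 19, 17, 17, 23, 20]
Pivot position: 1

After partitioning with pivot 9, the array becomes [2, 9, 19, 17, 17, 23, 20]. The pivot is placed at index 1. All elements to the left of the pivot are <= 9, and all elements to the right are > 9.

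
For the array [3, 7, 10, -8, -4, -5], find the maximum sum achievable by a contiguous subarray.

Using Kadane's algorithm on [3, 7, 10, -8, -4, -5]:

Scanning through the array:
Position 1 (value 7): max_ending_here = 10, max_so_far = 10
Position 2 (value 10): max_ending_here = 20, max_so_far = 20
Position 3 (value -8): max_ending_here = 12, max_so_far = 20
Position 4 (value -4): max_ending_here = 8, max_so_far = 20
Position 5 (value -5): max_ending_here = 3, max_so_far = 20

Maximum subarray: [3, 7, 10]
Maximum sum: 20

The maximum subarray is [3, 7, 10] with sum 20. This subarray runs from index 0 to index 2.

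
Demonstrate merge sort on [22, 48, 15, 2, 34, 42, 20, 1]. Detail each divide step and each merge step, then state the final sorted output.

Merge sort trace:

Split: [22, 48, 15, 2, 34, 42, 20, 1] -> [22, 48, 15, 2] and [34, 42, 20, 1]
  Split: [22, 48, 15, 2] -> [22, 48] and [15, 2]
    Split: [22, 48] -> [22] and [48]
    Merge: [22] + [48] -> [22, 48]
    Split: [15, 2] -> [15] and [2]
    Merge: [15] + [2] -> [2, 15]
  Merge: [22, 48] + [2, 15] -> [2, 15, 22, 48]
  Split: [34, 42, 20, 1] -> [34, 42] and [20, 1]
    Split: [34, 42] -> [34] and [42]
    Merge: [34] + [42] -> [34, 42]
    Split: [20, 1] -> [20] and [1]
    Merge: [20] + [1] -> [1, 20]
  Merge: [34, 42] + [1, 20] -> [1, 20, 34, 42]
Merge: [2, 15, 22, 48] + [1, 20, 34, 42] -> [1, 2, 15, 20, 22, 34, 42, 48]

Final sorted array: [1, 2, 15, 20, 22, 34, 42, 48]

The merge sort proceeds by recursively splitting the array and merging sorted halves.
After all merges, the sorted array is [1, 2, 15, 20, 22, 34, 42, 48].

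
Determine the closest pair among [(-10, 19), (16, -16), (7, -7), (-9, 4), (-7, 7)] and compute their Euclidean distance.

Computing all pairwise distances among 5 points:

d((-10, 19), (16, -16)) = 43.6005
d((-10, 19), (7, -7)) = 31.0644
d((-10, 19), (-9, 4)) = 15.0333
d((-10, 19), (-7, 7)) = 12.3693
d((16, -16), (7, -7)) = 12.7279
d((16, -16), (-9, 4)) = 32.0156
d((16, -16), (-7, 7)) = 32.5269
d((7, -7), (-9, 4)) = 19.4165
d((7, -7), (-7, 7)) = 19.799
d((-9, 4), (-7, 7)) = 3.6056 <-- minimum

Closest pair: (-9, 4) and (-7, 7) with distance 3.6056

The closest pair is (-9, 4) and (-7, 7) with Euclidean distance 3.6056. For 5 points, brute-force pairwise comparison is shown above. For large n, the divide-and-conquer algorithm (sort by x, recurse on halves, check the dividing strip) achieves O(n log n).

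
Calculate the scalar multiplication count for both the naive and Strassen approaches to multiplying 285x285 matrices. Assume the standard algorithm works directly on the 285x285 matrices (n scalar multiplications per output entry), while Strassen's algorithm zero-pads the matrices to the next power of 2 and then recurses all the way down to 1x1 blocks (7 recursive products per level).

Matrix multiplication for 285x285 matrices:

Strassen's algorithm requires power-of-2 dimensions. Pad 285x285 to 512x512 (next power of 2).

Standard algorithm: 285^3 = 23149125 multiplications
Strassen's algorithm: 7^(log2(512)) = 7^9 = 40353607 multiplications
Difference: 23149125 - 40353607 = -17204482 (Strassen uses MORE here due to padding overhead — for small or just-over-power-of-2 n, padding can outweigh the per-level savings)

Standard: 23149125 multiplications (285^3). Strassen: 40353607 multiplications (7^9, after padding to 512x512). Strassen reduces 8 recursive multiplications to 7 at each level.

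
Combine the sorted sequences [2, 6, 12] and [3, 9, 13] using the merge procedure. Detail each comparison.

Merging process:

Compare 2 vs 3: take 2 from left. Merged: [2]
Compare 6 vs 3: take 3 from right. Merged: [2, 3]
Compare 6 vs 9: take 6 from left. Merged: [2, 3, 6]
Compare 12 vs 9: take 9 from right. Merged: [2, 3, 6, 9]
Compare 12 vs 13: take 12 from left. Merged: [2, 3, 6, 9, 12]
Append remaining from right: [13]. Merged: [2, 3, 6, 9, 12, 13]

Final merged array: [2, 3, 6, 9, 12, 13]
Total comparisons: 5

The merged array is [2, 3, 6, 9, 12, 13], requiring 5 comparisons. The merge step runs in O(n) time where n is the total number of elements.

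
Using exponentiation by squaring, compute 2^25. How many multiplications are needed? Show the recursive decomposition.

Computing 2^25 by squaring (build up from 2^1; each line after the first costs one multiplication):

2^1 = 2
2^2 = (2^1)^2 = 2^2 = 4
2^3 = 2 * 2^2 = 2 * 4 = 8
2^6 = (2^3)^2 = 8^2 = 64
2^12 = (2^6)^2 = 64^2 = 4096
2^24 = (2^12)^2 = 4096^2 = 16777216
2^25 = 2 * 2^24 = 2 * 16777216 = 33554432

Result: 33554432
Multiplications needed: 6 (6 lines after 2^1)

2^25 = 33554432. Using exponentiation by squaring, this requires 6 multiplications. The key idea: if the exponent is even, square the half-power; if odd, multiply by the base once.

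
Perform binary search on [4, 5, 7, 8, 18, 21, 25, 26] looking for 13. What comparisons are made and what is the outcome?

Binary search for 13 in [4, 5, 7, 8, 18, 21, 25, 26]:

lo=0, hi=7, mid=3, arr[mid]=8 -> 8 < 13, search right half
lo=4, hi=7, mid=5, arr[mid]=21 -> 21 > 13, search left half
lo=4, hi=4, mid=4, arr[mid]=18 -> 18 > 13, search left half
lo=4 > hi=3, target 13 not found

Binary search determines that 13 is not in the array after 3 comparisons. The search space was exhausted without finding the target.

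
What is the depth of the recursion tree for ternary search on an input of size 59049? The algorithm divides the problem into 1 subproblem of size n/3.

For divide and conquer with division factor 3:

Problem sizes at each level:
Level 0: 59049
Level 1: 19683
Level 2: 6561
Level 3: 2187
Level 4: 729
Level 5: 243
Level 6: 81
Level 7: 27
Level 8: 9
Level 9: 3
Level 10: 1

The root is level 0 and the size-1 base case is level 10 (the tree spans levels 0 through 10, i.e. 11 levels counting the root), so the depth is the number of divisions: log_3(59049) = 10

The recursion tree depth is log_3(59049) = 10. At each level, the problem size is divided by 3, so it takes 10 divisions to reduce to a base case of size 1. The algorithm makes 1 recursive call at each level.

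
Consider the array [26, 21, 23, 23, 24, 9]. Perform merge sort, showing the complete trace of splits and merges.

Merge sort trace:

Split: [26, 21, 23, 23, 24, 9] -> [26, 21, 23] and [23, 24, 9]
  Split: [26, 21, 23] -> [26] and [21, 23]
    Split: [21, 23] -> [21] and [23]
    Merge: [21] + [23] -> [21, 23]
  Merge: [26] + [21, 23] -> [21, 23, 26]
  Split: [23, 24, 9] -> [23] and [24, 9]
    Split: [24, 9] -> [24] and [9]
    Merge: [24] + [9] -> [9, 24]
  Merge: [23] + [9, 24] -> [9, 23, 24]
Merge: [21, 23, 26] + [9, 23, 24] -> [9, 21, 23, 23, 24, 26]

Final sorted array: [9, 21, 23, 23, 24, 26]

The merge sort proceeds by recursively splitting the array and merging sorted halves.
After all merges, the sorted array is [9, 21, 23, 23, 24, 26].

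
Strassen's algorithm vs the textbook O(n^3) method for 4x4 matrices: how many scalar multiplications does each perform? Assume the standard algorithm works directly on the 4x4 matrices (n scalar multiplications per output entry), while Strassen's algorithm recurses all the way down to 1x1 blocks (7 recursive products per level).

Matrix multiplication for 4x4 matrices:

Standard algorithm: 4^3 = 64 multiplications
Strassen's algorithm: 7^(log2(4)) = 7^2 = 49 multiplications
Savings: 64 - 49 = 15 multiplications

Standard: 64 multiplications (4^3). Strassen: 49 multiplications (7^2). Strassen reduces 8 recursive multiplications to 7 at each level.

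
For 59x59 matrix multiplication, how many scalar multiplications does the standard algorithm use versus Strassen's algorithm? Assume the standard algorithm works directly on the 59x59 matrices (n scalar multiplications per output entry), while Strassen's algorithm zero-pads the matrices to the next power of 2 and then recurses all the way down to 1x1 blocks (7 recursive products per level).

Matrix multiplication for 59x59 matrices:

Strassen's algorithm requires power-of-2 dimensions. Pad 59x59 to 64x64 (next power of 2).

Standard algorithm: 59^3 = 205379 multiplications
Strassen's algorithm: 7^(log2(64)) = 7^6 = 117649 multiplications
Savings: 205379 - 117649 = 87730 multiplications

Standard: 205379 multiplications (59^3). Strassen: 117649 multiplications (7^6, after padding to 64x64). Strassen reduces 8 recursive multiplications to 7 at each level.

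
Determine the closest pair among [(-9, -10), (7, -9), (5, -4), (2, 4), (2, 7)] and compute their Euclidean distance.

Computing all pairwise distances among 5 points:

d((-9, -10), (7, -9)) = 16.0312
d((-9, -10), (5, -4)) = 15.2315
d((-9, -10), (2, 4)) = 17.8045
d((-9, -10), (2, 7)) = 20.2485
d((7, -9), (5, -4)) = 5.3852
d((7, -9), (2, 4)) = 13.9284
d((7, -9), (2, 7)) = 16.7631
d((5, -4), (2, 4)) = 8.544
d((5, -4), (2, 7)) = 11.4018
d((2, 4), (2, 7)) = 3.0 <-- minimum

Closest pair: (2, 4) and (2, 7) with distance 3.0

The closest pair is (2, 4) and (2, 7) with Euclidean distance 3.0. For 5 points, brute-force pairwise comparison is shown above. For large n, the divide-and-conquer algorithm (sort by x, recurse on halves, check the dividing strip) achieves O(n log n).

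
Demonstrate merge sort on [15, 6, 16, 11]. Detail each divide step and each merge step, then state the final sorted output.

Merge sort trace:

Split: [15, 6, 16, 11] -> [15, 6] and [16, 11]
  Split: [15, 6] -> [15] and [6]
  Merge: [15] + [6] -> [6, 15]
  Split: [16, 11] -> [16] and [11]
  Merge: [16] + [11] -> [11, 16]
Merge: [6, 15] + [11, 16] -> [6, 11, 15, 16]

Final sorted array: [6, 11, 15, 16]

The merge sort proceeds by recursively splitting the array and merging sorted halves.
After all merges, the sorted array is [6, 11, 15, 16].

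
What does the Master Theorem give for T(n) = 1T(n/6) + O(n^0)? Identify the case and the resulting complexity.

Master Theorem for T(n) = 1T(n/6) + O(n^0):

a = 1, b = 6, c = 0
log_b(a) = log_6(1) = 0.0000

Case 2: c = 0 = log_6(1) = 0.0000
T(n) = O(n^0 log n) = O(log n)

For T(n) = 1T(n/6) + O(n^0): log_6(1) = 0.0000. This is Case 2 of the Master Theorem (c = log_b(a), equal work at all levels), giving O(log n).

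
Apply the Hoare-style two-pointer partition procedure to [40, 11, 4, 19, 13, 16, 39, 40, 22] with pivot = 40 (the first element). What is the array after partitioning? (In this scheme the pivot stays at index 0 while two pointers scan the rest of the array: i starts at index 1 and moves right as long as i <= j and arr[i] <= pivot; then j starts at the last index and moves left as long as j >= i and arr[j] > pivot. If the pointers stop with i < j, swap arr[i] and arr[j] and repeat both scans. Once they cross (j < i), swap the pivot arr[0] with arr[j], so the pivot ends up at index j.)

Hoare-style two-pointer partition with pivot = 40:

Initial array: [40, 11, 4, 19, 13, 16, 39, 40, 22]

Pointers start at i = 1, j = 8.
i ends at 9, j ends at 8: the pointers have crossed (j < i), so scanning stops.

Swap pivot arr[0] with arr[8] to place pivot at position 8: [22, 11, 4, 19, 13, 16, 39, 40, 40]
Pivot position: 8

After partitioning with pivot 40, the array becomes [22, 11, 4, 19, 13, 16, 39, 40, 40]. The pivot is placed at index 8. All elements to the left of the pivot are <= 40, and all elements to the right are > 40.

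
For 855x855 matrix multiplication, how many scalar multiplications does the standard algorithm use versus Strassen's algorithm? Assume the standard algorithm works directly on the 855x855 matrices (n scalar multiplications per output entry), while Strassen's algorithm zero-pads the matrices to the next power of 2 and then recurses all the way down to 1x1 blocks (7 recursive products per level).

Matrix multiplication for 855x855 matrices:

Strassen's algorithm requires power-of-2 dimensions. Pad 855x855 to 1024x1024 (next power of 2).

Standard algorithm: 855^3 = 625026375 multiplications
Strassen's algorithm: 7^(log2(1024)) = 7^10 = 282475249 multiplications
Savings: 625026375 - 282475249 = 342551126 multiplications

Standard: 625026375 multiplications (855^3). Strassen: 282475249 multiplications (7^10, after padding to 1024x1024). Strassen reduces 8 recursive multiplications to 7 at each level.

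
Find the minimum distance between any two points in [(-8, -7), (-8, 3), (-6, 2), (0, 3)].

Computing all pairwise distances among 4 points:

d((-8, -7), (-8, 3)) = 10.0
d((-8, -7), (-6, 2)) = 9.2195
d((-8, -7), (0, 3)) = 12.8062
d((-8, 3), (-6, 2)) = 2.2361 <-- minimum
d((-8, 3), (0, 3)) = 8.0
d((-6, 2), (0, 3)) = 6.0828

Closest pair: (-8, 3) and (-6, 2) with distance 2.2361

The closest pair is (-8, 3) and (-6, 2) with Euclidean distance 2.2361. For 4 points, brute-force pairwise comparison is shown above. For large n, the divide-and-conquer algorithm (sort by x, recurse on halves, check the dividing strip) achieves O(n log n).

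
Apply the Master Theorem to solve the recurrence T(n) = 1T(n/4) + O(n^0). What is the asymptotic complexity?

Master Theorem for T(n) = 1T(n/4) + O(n^0):

a = 1, b = 4, c = 0
log_b(a) = log_4(1) = 0.0000

Case 2: c = 0 = log_4(1) = 0.0000
T(n) = O(n^0 log n) = O(log n)

For T(n) = 1T(n/4) + O(n^0): log_4(1) = 0.0000. This is Case 2 of the Master Theorem (c = log_b(a), equal work at all levels), giving O(log n).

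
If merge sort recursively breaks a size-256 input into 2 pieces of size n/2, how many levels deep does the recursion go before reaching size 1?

For divide and conquer with division factor 2:

Problem sizes at each level:
Level 0: 256
Level 1: 128
Level 2: 64
Level 3: 32
Level 4: 16
Level 5: 8
Level 6: 4
Level 7: 2
Level 8: 1

The root is level 0 and the size-1 base case is level 8 (the tree spans levels 0 through 8, i.e. 9 levels counting the root), so the depth is the number of divisions: log_2(256) = 8

The recursion tree depth is log_2(256) = 8. At each level, the problem size is divided by 2, so it takes 8 divisions to reduce to a base case of size 1. The algorithm makes 2 recursive calls at each level.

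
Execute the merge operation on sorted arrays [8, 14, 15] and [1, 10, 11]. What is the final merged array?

Merging process:

Compare 8 vs 1: take 1 from right. Merged: [1]
Compare 8 vs 10: take 8 from left. Merged: [1, 8]
Compare 14 vs 10: take 10 from right. Merged: [1, 8, 10]
Compare 14 vs 11: take 11 from right. Merged: [1, 8, 10, 11]
Append remaining from left: [14, 15]. Merged: [1, 8, 10, 11, 14, 15]

Final merged array: [1, 8, 10, 11, 14, 15]
Total comparisons: 4

The merged array is [1, 8, 10, 11, 14, 15], requiring 4 comparisons. The merge step runs in O(n) time where n is the total number of elements.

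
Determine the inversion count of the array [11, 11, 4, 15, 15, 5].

Finding inversions in [11, 11, 4, 15, 15, 5]:

(0, 2): arr[0]=11 > arr[2]=4
(0, 5): arr[0]=11 > arr[5]=5
(1, 2): arr[1]=11 > arr[2]=4
(1, 5): arr[1]=11 > arr[5]=5
(3, 5): arr[3]=15 > arr[5]=5
(4, 5): arr[4]=15 > arr[5]=5

Total inversions: 6

The array has 6 inversion(s): (0,2), (0,5), (1,2), (1,5), (3,5), (4,5). Each pair (i,j) satisfies i < j and arr[i] > arr[j].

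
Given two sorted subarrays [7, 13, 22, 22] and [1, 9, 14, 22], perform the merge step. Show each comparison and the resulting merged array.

Merging process:

Compare 7 vs 1: take 1 from right. Merged: [1]
Compare 7 vs 9: take 7 from left. Merged: [1, 7]
Compare 13 vs 9: take 9 from right. Merged: [1, 7, 9]
Compare 13 vs 14: take 13 from left. Merged: [1, 7, 9, 13]
Compare 22 vs 14: take 14 from right. Merged: [1, 7, 9, 13, 14]
Compare 22 vs 22: take 22 from left. Merged: [1, 7, 9, 13, 14, 22]
Compare 22 vs 22: take 22 from left. Merged: [1, 7, 9, 13, 14, 22, 22]
Append remaining from right: [22]. Merged: [1, 7, 9, 13, 14, 22, 22, 22]

Final merged array: [1, 7, 9, 13, 14, 22, 22, 22]
Total comparisons: 7

The merged array is [1, 7, 9, 13, 14, 22, 22, 22], requiring 7 comparisons. The merge step runs in O(n) time where n is the total number of elements.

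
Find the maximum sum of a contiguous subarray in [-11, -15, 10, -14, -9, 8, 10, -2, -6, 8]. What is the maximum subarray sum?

Using Kadane's algorithm on [-11, -15, 10, -14, -9, 8, 10, -2, -6, 8]:

Scanning through the array:
Position 1 (value -15): max_ending_here = -15, max_so_far = -11
Position 2 (value 10): max_ending_here = 10, max_so_far = 10
Position 3 (value -14): max_ending_here = -4, max_so_far = 10
Position 4 (value -9): max_ending_here = -9, max_so_far = 10
Position 5 (value 8): max_ending_here = 8, max_so_far = 10
Position 6 (value 10): max_ending_here = 18, max_so_far = 18
Position 7 (value -2): max_ending_here = 16, max_so_far = 18
Position 8 (value -6): max_ending_here = 10, max_so_far = 18
Position 9 (value 8): max_ending_here = 18, max_so_far = 18

Maximum subarray: [8, 10]
Maximum sum: 18

The maximum subarray is [8, 10] with sum 18. This subarray runs from index 5 to index 6.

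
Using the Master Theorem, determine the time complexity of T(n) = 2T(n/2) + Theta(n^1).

Master Theorem for T(n) = 2T(n/2) + O(n^1):

a = 2, b = 2, c = 1
log_b(a) = log_2(2) = 1.0000

Case 2: c = 1 = log_2(2) = 1.0000
T(n) = O(n^1 log n) = O(n log n)

For T(n) = 2T(n/2) + O(n^1): log_2(2) = 1.0000. This is Case 2 of the Master Theorem (c = log_b(a), equal work at all levels), giving O(n log n).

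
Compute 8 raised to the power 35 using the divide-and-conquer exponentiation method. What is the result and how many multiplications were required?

Computing 8^35 by squaring (build up from 8^1; each line after the first costs one multiplication):

8^1 = 8
8^2 = (8^1)^2 = 8^2 = 64
8^4 = (8^2)^2 = 64^2 = 4096
8^8 = (8^4)^2 = 4096^2 = 16777216
8^16 = (8^8)^2 = 16777216^2 = 281474976710656
8^17 = 8 * 8^16 = 8 * 281474976710656 = 2251799813685248
8^34 = (8^17)^2 = 2251799813685248^2 = 5070602400912917605986812821504
8^35 = 8 * 8^34 = 8 * 5070602400912917605986812821504 = 40564819207303340847894502572032

Result: 40564819207303340847894502572032
Multiplications needed: 7 (7 lines after 8^1)

8^35 = 40564819207303340847894502572032. Using exponentiation by squaring, this requires 7 multiplications. The key idea: if the exponent is even, square the half-power; if odd, multiply by the base once.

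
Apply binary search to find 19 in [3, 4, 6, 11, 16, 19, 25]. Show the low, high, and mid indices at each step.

Binary search for 19 in [3, 4, 6, 11, 16, 19, 25]:

lo=0, hi=6, mid=3, arr[mid]=11 -> 11 < 19, search right half
lo=4, hi=6, mid=5, arr[mid]=19 -> Found target at index 5!

Binary search finds 19 at index 5 after 2 comparisons. The search repeatedly halves the search space by comparing with the middle element.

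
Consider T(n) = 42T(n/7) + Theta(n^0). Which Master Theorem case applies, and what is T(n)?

Master Theorem for T(n) = 42T(n/7) + O(n^0):

a = 42, b = 7, c = 0
log_b(a) = log_7(42) = 1.9208

Case 1: c = 0 < log_7(42) = 1.9208
T(n) = O(n^(log_7 42))

For T(n) = 42T(n/7) + O(n^0): log_7(42) = 1.9208. This is Case 1 of the Master Theorem (c < log_b(a), work dominated by leaves), giving O(n^(log_7 42)).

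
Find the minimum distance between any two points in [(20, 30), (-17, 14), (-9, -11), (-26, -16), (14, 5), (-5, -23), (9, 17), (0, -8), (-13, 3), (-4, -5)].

Computing all pairwise distances among 10 points:

d((20, 30), (-17, 14)) = 40.3113
d((20, 30), (-9, -11)) = 50.2195
d((20, 30), (-26, -16)) = 65.0538
d((20, 30), (14, 5)) = 25.7099
d((20, 30), (-5, -23)) = 58.6003
d((20, 30), (9, 17)) = 17.0294
d((20, 30), (0, -8)) = 42.9418
d((20, 30), (-13, 3)) = 42.638
d((20, 30), (-4, -5)) = 42.4382
d((-17, 14), (-9, -11)) = 26.2488
d((-17, 14), (-26, -16)) = 31.3209
d((-17, 14), (14, 5)) = 32.28
d((-17, 14), (-5, -23)) = 38.8973
d((-17, 14), (9, 17)) = 26.1725
d((-17, 14), (0, -8)) = 27.8029
d((-17, 14), (-13, 3)) = 11.7047
d((-17, 14), (-4, -5)) = 23.0217
d((-9, -11), (-26, -16)) = 17.72
d((-9, -11), (14, 5)) = 28.0179
d((-9, -11), (-5, -23)) = 12.6491
d((-9, -11), (9, 17)) = 33.2866
d((-9, -11), (0, -8)) = 9.4868
d((-9, -11), (-13, 3)) = 14.5602
d((-9, -11), (-4, -5)) = 7.8102
d((-26, -16), (14, 5)) = 45.1774
d((-26, -16), (-5, -23)) = 22.1359
d((-26, -16), (9, 17)) = 48.1041
d((-26, -16), (0, -8)) = 27.2029
d((-26, -16), (-13, 3)) = 23.0217
d((-26, -16), (-4, -5)) = 24.5967
d((14, 5), (-5, -23)) = 33.8378
d((14, 5), (9, 17)) = 13.0
d((14, 5), (0, -8)) = 19.105
d((14, 5), (-13, 3)) = 27.074
d((14, 5), (-4, -5)) = 20.5913
d((-5, -23), (9, 17)) = 42.3792
d((-5, -23), (0, -8)) = 15.8114
d((-5, -23), (-13, 3)) = 27.2029
d((-5, -23), (-4, -5)) = 18.0278
d((9, 17), (0, -8)) = 26.5707
d((9, 17), (-13, 3)) = 26.0768
d((9, 17), (-4, -5)) = 25.5539
d((0, -8), (-13, 3)) = 17.0294
d((0, -8), (-4, -5)) = 5.0 <-- minimum
d((-13, 3), (-4, -5)) = 12.0416

Closest pair: (0, -8) and (-4, -5) with distance 5.0

The closest pair is (0, -8) and (-4, -5) with Euclidean distance 5.0. For 10 points, brute-force pairwise comparison is shown above. For large n, the divide-and-conquer algorithm (sort by x, recurse on halves, check the dividing strip) achieves O(n log n).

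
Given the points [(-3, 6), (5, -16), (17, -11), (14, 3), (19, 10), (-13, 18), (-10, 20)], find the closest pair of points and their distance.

Computing all pairwise distances among 7 points:

d((-3, 6), (5, -16)) = 23.4094
d((-3, 6), (17, -11)) = 26.2488
d((-3, 6), (14, 3)) = 17.2627
d((-3, 6), (19, 10)) = 22.3607
d((-3, 6), (-13, 18)) = 15.6205
d((-3, 6), (-10, 20)) = 15.6525
d((5, -16), (17, -11)) = 13.0
d((5, -16), (14, 3)) = 21.0238
d((5, -16), (19, 10)) = 29.5296
d((5, -16), (-13, 18)) = 38.4708
d((5, -16), (-10, 20)) = 39.0
d((17, -11), (14, 3)) = 14.3178
d((17, -11), (19, 10)) = 21.095
d((17, -11), (-13, 18)) = 41.7253
d((17, -11), (-10, 20)) = 41.1096
d((14, 3), (19, 10)) = 8.6023
d((14, 3), (-13, 18)) = 30.8869
d((14, 3), (-10, 20)) = 29.4109
d((19, 10), (-13, 18)) = 32.9848
d((19, 10), (-10, 20)) = 30.6757
d((-13, 18), (-10, 20)) = 3.6056 <-- minimum

Closest pair: (-13, 18) and (-10, 20) with distance 3.6056

The closest pair is (-13, 18) and (-10, 20) with Euclidean distance 3.6056. For 7 points, brute-force pairwise comparison is shown above. For large n, the divide-and-conquer algorithm (sort by x, recurse on halves, check the dividing strip) achieves O(n log n).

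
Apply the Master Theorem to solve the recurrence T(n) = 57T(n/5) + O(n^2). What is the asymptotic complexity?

Master Theorem for T(n) = 57T(n/5) + O(n^2):

a = 57, b = 5, c = 2
log_b(a) = log_5(57) = 2.5121

Case 1: c = 2 < log_5(57) = 2.5121
T(n) = O(n^(log_5 57))

For T(n) = 57T(n/5) + O(n^2): log_5(57) = 2.5121. This is Case 1 of the Master Theorem (c < log_b(a), work dominated by leaves), giving O(n^(log_5 57)).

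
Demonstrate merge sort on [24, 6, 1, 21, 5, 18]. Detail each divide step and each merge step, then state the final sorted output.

Merge sort trace:

Split: [24, 6, 1, 21, 5, 18] -> [24, 6, 1] and [21, 5, 18]
  Split: [24, 6, 1] -> [24] and [6, 1]
    Split: [6, 1] -> [6] and [1]
    Merge: [6] + [1] -> [1, 6]
  Merge: [24] + [1, 6] -> [1, 6, 24]
  Split: [21, 5, 18] -> [21] and [5, 18]
    Split: [5, 18] -> [5] and [18]
    Merge: [5] + [18] -> [5, 18]
  Merge: [21] + [5, 18] -> [5, 18, 21]
Merge: [1, 6, 24] + [5, 18, 21] -> [1, 5, 6, 18, 21, 24]

Final sorted array: [1, 5, 6, 18, 21, 24]

The merge sort proceeds by recursively splitting the array and merging sorted halves.
After all merges, the sorted array is [1, 5, 6, 18, 21, 24].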